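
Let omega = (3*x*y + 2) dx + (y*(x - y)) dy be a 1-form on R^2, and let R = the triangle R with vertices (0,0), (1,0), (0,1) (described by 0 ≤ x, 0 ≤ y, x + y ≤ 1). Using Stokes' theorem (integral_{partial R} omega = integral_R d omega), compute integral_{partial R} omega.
integral_(partial R) omega = -1/3

Stokes: integral_partial_R omega = integral_R d omega with d omega = (∂Q/∂x - ∂P/∂y) dx ∧ dy.
  ∂Q/∂x = y
  ∂P/∂y = 3*x
  integrand = ∂Q/∂x - ∂P/∂y = -3*x + y.
Integrating over R: integral_0^1 integral_0^{1-x} (-3*x + y) dy dx = -1/3.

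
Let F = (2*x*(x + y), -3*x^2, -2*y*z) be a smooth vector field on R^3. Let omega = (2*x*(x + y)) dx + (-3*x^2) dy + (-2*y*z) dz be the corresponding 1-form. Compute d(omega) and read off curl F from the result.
d(omega) = (-2*z) dy ∧ dz + (0) dz ∧ dx + (-8*x) dx ∧ dy; curl F = (-2*z, 0, -8*x)

d omega = sum_{i<j} (∂f_j/∂x_i - ∂f_i/∂x_j) dx_i ∧ dx_j. Under the identification (dy ∧ dz, dz ∧ dx, dx ∧ dy) ↔ (e_x, e_y, e_z), the coefficients are exactly the components of curl F. Compute:
  ∂R/∂y - ∂Q/∂z = (-2*z) - (0) = -2*z
  ∂P/∂z - ∂R/∂x = (0) - (0) = 0
  ∂Q/∂x - ∂P/∂y = (-6*x) - (2*x) = -8*x.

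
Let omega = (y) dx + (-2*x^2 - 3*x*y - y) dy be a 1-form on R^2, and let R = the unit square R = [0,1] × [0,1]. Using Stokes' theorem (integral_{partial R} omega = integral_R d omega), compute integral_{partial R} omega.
integral_(partial R) omega = -9/2

Stokes: integral_partial_R omega = integral_R d omega with d omega = (∂Q/∂x - ∂P/∂y) dx ∧ dy.
  ∂Q/∂x = -4*x - 3*y
  ∂P/∂y = 1
  integrand = ∂Q/∂x - ∂P/∂y = -4*x - 3*y - 1.
Integrating over R: integral_0^1 integral_0^1 (-4*x - 3*y - 1) dx dy = -9/2.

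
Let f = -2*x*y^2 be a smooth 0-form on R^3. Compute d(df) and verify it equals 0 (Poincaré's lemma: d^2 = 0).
d(df) = 0

Step 1: df = sum_i (∂f/∂x_i) dx_i = (-2*y^2) dx + (-4*x*y) dy + (0) dz.
Step 2: Apply d again. Using the 1-form formula, the coefficient of dx ∧ dy in d(df) is ∂^2 f/∂x ∂y - ∂^2 f/∂y ∂x = (-4*y) - (-4*y) = 0 (equality of mixed partials for smooth f).
Similarly for dx ∧ dz and dy ∧ dz — all coefficients vanish. So d(df) = 0.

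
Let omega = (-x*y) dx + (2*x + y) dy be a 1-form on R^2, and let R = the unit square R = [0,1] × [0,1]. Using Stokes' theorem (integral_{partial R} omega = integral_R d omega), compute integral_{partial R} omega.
integral_(partial R) omega = 5/2

Stokes: integral_partial_R omega = integral_R d omega with d omega = (∂Q/∂x - ∂P/∂y) dx ∧ dy.
  ∂Q/∂x = 2
  ∂P/∂y = -x
  integrand = ∂Q/∂x - ∂P/∂y = x + 2.
Integrating over R: integral_0^1 integral_0^1 (x + 2) dx dy = 5/2.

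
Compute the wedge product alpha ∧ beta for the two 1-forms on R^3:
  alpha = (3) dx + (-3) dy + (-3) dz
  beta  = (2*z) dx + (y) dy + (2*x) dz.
alpha ∧ beta = (3*y + 6*z) dx ∧ dy + (6*x + 6*z) dx ∧ dz + (-6*x + 3*y) dy ∧ dz

Distribute the wedge, using dx_i ∧ dx_j = -dx_j ∧ dx_i and dx_i ∧ dx_i = 0. For each pair (i, j) with i < j, the coefficient of dx_i ∧ dx_j in alpha ∧ beta is (alpha_i * beta_j - alpha_j * beta_i). Collecting: alpha ∧ beta = (3*y + 6*z) dx ∧ dy + (6*x + 6*z) dx ∧ dz + (-6*x + 3*y) dy ∧ dz.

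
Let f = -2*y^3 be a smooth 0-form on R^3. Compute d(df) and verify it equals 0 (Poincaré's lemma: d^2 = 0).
d(df) = 0

Step 1: df = sum_i (∂f/∂x_i) dx_i = (0) dx + (-6*y^2) dy + (0) dz.
Step 2: Apply d again. Using the 1-form formula, the coefficient of dx ∧ dy in d(df) is ∂^2 f/∂x ∂y - ∂^2 f/∂y ∂x = (0) - (0) = 0 (equality of mixed partials for smooth f).
Similarly for dx ∧ dz and dy ∧ dz — all coefficients vanish. So d(df) = 0.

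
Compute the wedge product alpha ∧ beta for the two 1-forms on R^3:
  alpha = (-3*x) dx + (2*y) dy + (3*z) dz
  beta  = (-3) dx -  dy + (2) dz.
alpha ∧ beta = (3*x + 6*y) dx ∧ dy + (-6*x + 9*z) dx ∧ dz + (4*y + 3*z) dy ∧ dz

Distribute the wedge, using dx_i ∧ dx_j = -dx_j ∧ dx_i and dx_i ∧ dx_i = 0. For each pair (i, j) with i < j, the coefficient of dx_i ∧ dx_j in alpha ∧ beta is (alpha_i * beta_j - alpha_j * beta_i). Collecting: alpha ∧ beta = (3*x + 6*y) dx ∧ dy + (-6*x + 9*z) dx ∧ dz + (4*y + 3*z) dy ∧ dz.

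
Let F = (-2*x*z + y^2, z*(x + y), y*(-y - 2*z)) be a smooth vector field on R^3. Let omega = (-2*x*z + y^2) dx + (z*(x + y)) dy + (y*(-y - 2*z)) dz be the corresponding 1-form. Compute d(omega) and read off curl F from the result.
d(omega) = (-x - 3*y - 2*z) dy ∧ dz + (-2*x) dz ∧ dx + (-2*y + z) dx ∧ dy; curl F = (-x - 3*y - 2*z, -2*x, -2*y + z)

d omega = sum_{i<j} (∂f_j/∂x_i - ∂f_i/∂x_j) dx_i ∧ dx_j. Under the identification (dy ∧ dz, dz ∧ dx, dx ∧ dy) ↔ (e_x, e_y, e_z), the coefficients are exactly the components of curl F. Compute:
  ∂R/∂y - ∂Q/∂z = (-2*y - 2*z) - (x + y) = -x - 3*y - 2*z
  ∂P/∂z - ∂R/∂x = (-2*x) - (0) = -2*x
  ∂Q/∂x - ∂P/∂y = (z) - (2*y) = -2*y + z.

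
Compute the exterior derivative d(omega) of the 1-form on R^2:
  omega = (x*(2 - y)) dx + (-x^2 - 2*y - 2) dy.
d(omega) = (-x) dx ∧ dy

For a 1-form omega = sum_i f_i dx_i, the exterior derivative is
  d(omega) = sum_{i < j} (∂f_j/∂x_i - ∂f_i/∂x_j) dx_i ∧ dx_j.
  coefficient of dx ∧ dy: ∂f_2/∂x - ∂f_1/∂y = ∂(-x^2 - 2*y - 2)/∂x - ∂(x*(2 - y))/∂y = -x
Assembling: d(omega) = (-x) dx ∧ dy.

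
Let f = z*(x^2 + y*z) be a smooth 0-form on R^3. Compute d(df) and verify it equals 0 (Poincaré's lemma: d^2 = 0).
d(df) = 0

Step 1: df = sum_i (∂f/∂x_i) dx_i = (2*x*z) dx + (z^2) dy + (x^2 + 2*y*z) dz.
Step 2: Apply d again. Using the 1-form formula, the coefficient of dx ∧ dy in d(df) is ∂^2 f/∂x ∂y - ∂^2 f/∂y ∂x = (0) - (0) = 0 (equality of mixed partials for smooth f).
Similarly for dx ∧ dz and dy ∧ dz — all coefficients vanish. So d(df) = 0.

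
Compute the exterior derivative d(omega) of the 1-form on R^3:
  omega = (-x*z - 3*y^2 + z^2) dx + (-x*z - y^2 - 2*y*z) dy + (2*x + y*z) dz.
d(omega) = (6*y - z) dx ∧ dy + (x - 2*z + 2) dx ∧ dz + (x + 2*y + z) dy ∧ dz

For a 1-form omega = sum_i f_i dx_i, the exterior derivative is
  d(omega) = sum_{i < j} (∂f_j/∂x_i - ∂f_i/∂x_j) dx_i ∧ dx_j.
  coefficient of dx ∧ dy: ∂f_2/∂x - ∂f_1/∂y = ∂(-x*z - y^2 - 2*y*z)/∂x - ∂(-x*z - 3*y^2 + z^2)/∂y = 6*y - z
  coefficient of dx ∧ dz: ∂f_3/∂x - ∂f_1/∂z = ∂(2*x + y*z)/∂x - ∂(-x*z - 3*y^2 + z^2)/∂z = x - 2*z + 2
  coefficient of dy ∧ dz: ∂f_3/∂y - ∂f_2/∂z = ∂(2*x + y*z)/∂y - ∂(-x*z - y^2 - 2*y*z)/∂z = x + 2*y + z
Assembling: d(omega) = (6*y - z) dx ∧ dy + (x - 2*z + 2) dx ∧ dz + (x + 2*y + z) dy ∧ dz.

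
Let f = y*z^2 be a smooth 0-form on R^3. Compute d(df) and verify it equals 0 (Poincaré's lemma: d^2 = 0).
d(df) = 0

Step 1: df = sum_i (∂f/∂x_i) dx_i = (0) dx + (z^2) dy + (2*y*z) dz.
Step 2: Apply d again. Using the 1-form formula, the coefficient of dx ∧ dy in d(df) is ∂^2 f/∂x ∂y - ∂^2 f/∂y ∂x = (0) - (0) = 0 (equality of mixed partials for smooth f).
Similarly for dx ∧ dz and dy ∧ dz — all coefficients vanish. So d(df) = 0.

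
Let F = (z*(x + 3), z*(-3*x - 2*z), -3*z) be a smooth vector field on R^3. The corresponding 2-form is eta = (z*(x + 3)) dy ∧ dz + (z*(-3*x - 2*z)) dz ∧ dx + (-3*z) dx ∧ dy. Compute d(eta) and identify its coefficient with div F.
d(eta) = (z - 3) dx ∧ dy ∧ dz; div F = z - 3

For a 2-form in R^3 of the form above, applying d gives a 3-form with coefficient ∂P/∂x + ∂Q/∂y + ∂R/∂z:
  ∂P/∂x = z
  ∂Q/∂y = 0
  ∂R/∂z = -3
Sum = z - 3, which is exactly div F.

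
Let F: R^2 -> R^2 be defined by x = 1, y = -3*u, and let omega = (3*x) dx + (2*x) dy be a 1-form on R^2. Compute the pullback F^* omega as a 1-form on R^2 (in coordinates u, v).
F^* omega = (-6) du

Using F^*(f dg) = (f ∘ F) d(g ∘ F), substitute each coordinate x_i by F_i(u, v) in f_i, and replace dx_i by d F_i = (∂F_i/∂u) du + (∂F_i/∂v) dv.
  For the x component: f_1(F) = 3; d F_1 = (0) du + (0) dv
  For the y component: f_2(F) = 2; d F_2 = (-3) du + (0) dv
Combining and collecting du, dv coefficients:
  coeff of du: -6
  coeff of dv: 0
F^* omega = (-6) du.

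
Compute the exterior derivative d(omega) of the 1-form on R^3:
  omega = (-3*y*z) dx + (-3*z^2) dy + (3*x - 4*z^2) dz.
d(omega) = (3*z) dx ∧ dy + (3*y + 3) dx ∧ dz + (6*z) dy ∧ dz

For a 1-form omega = sum_i f_i dx_i, the exterior derivative is
  d(omega) = sum_{i < j} (∂f_j/∂x_i - ∂f_i/∂x_j) dx_i ∧ dx_j.
  coefficient of dx ∧ dy: ∂f_2/∂x - ∂f_1/∂y = ∂(-3*z^2)/∂x - ∂(-3*y*z)/∂y = 3*z
  coefficient of dx ∧ dz: ∂f_3/∂x - ∂f_1/∂z = ∂(3*x - 4*z^2)/∂x - ∂(-3*y*z)/∂z = 3*y + 3
  coefficient of dy ∧ dz: ∂f_3/∂y - ∂f_2/∂z = ∂(3*x - 4*z^2)/∂y - ∂(-3*z^2)/∂z = 6*z
Assembling: d(omega) = (3*z) dx ∧ dy + (3*y + 3) dx ∧ dz + (6*z) dy ∧ dz.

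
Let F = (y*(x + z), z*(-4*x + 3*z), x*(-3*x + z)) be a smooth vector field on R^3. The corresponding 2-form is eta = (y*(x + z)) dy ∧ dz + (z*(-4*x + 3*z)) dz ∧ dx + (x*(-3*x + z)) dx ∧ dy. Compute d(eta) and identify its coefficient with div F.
d(eta) = (x + y) dx ∧ dy ∧ dz; div F = x + y

For a 2-form in R^3 of the form above, applying d gives a 3-form with coefficient ∂P/∂x + ∂Q/∂y + ∂R/∂z:
  ∂P/∂x = y
  ∂Q/∂y = 0
  ∂R/∂z = x
Sum = x + y, which is exactly div F.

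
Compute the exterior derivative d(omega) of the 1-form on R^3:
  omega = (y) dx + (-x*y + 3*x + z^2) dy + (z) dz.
d(omega) = (2 - y) dx ∧ dy + (-2*z) dy ∧ dz

For a 1-form omega = sum_i f_i dx_i, the exterior derivative is
  d(omega) = sum_{i < j} (∂f_j/∂x_i - ∂f_i/∂x_j) dx_i ∧ dx_j.
  coefficient of dx ∧ dy: ∂f_2/∂x - ∂f_1/∂y = ∂(-x*y + 3*x + z^2)/∂x - ∂(y)/∂y = 2 - y
  coefficient of dy ∧ dz: ∂f_3/∂y - ∂f_2/∂z = ∂(z)/∂y - ∂(-x*y + 3*x + z^2)/∂z = -2*z
Assembling: d(omega) = (2 - y) dx ∧ dy + (-2*z) dy ∧ dz.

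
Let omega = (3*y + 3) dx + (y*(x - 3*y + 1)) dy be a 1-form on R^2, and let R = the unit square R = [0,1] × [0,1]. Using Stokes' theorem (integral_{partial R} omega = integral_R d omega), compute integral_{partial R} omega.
integral_(partial R) omega = -5/2

Stokes: integral_partial_R omega = integral_R d omega with d omega = (∂Q/∂x - ∂P/∂y) dx ∧ dy.
  ∂Q/∂x = y
  ∂P/∂y = 3
  integrand = ∂Q/∂x - ∂P/∂y = y - 3.
Integrating over R: integral_0^1 integral_0^1 (y - 3) dx dy = -5/2.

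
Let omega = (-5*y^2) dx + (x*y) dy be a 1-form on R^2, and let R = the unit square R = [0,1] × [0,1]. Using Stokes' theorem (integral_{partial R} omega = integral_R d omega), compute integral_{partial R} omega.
integral_(partial R) omega = 11/2

Stokes: integral_partial_R omega = integral_R d omega with d omega = (∂Q/∂x - ∂P/∂y) dx ∧ dy.
  ∂Q/∂x = y
  ∂P/∂y = -10*y
  integrand = ∂Q/∂x - ∂P/∂y = 11*y.
Integrating over R: integral_0^1 integral_0^1 (11*y) dx dy = 11/2.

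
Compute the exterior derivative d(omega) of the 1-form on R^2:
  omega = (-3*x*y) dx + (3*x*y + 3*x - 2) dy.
d(omega) = (3*x + 3*y + 3) dx ∧ dy

For a 1-form omega = sum_i f_i dx_i, the exterior derivative is
  d(omega) = sum_{i < j} (∂f_j/∂x_i - ∂f_i/∂x_j) dx_i ∧ dx_j.
  coefficient of dx ∧ dy: ∂f_2/∂x - ∂f_1/∂y = ∂(3*x*y + 3*x - 2)/∂x - ∂(-3*x*y)/∂y = 3*x + 3*y + 3
Assembling: d(omega) = (3*x + 3*y + 3) dx ∧ dy.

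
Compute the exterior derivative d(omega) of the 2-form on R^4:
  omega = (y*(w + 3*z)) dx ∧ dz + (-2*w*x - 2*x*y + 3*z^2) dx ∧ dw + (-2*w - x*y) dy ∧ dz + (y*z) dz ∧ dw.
d(omega) = (-w - y - 3*z) dx ∧ dy ∧ dz + (y - 6*z) dx ∧ dz ∧ dw + (2*x) dx ∧ dy ∧ dw + (z - 2) dy ∧ dz ∧ dw

For a 2-form omega = sum_{i<j} g_{ij} dx_i ∧ dx_j, the exterior derivative is
  d(omega) = sum_{i<j} d(g_{ij}) ∧ dx_i ∧ dx_j = sum_{i<j, k} (∂g_{ij}/∂x_k) dx_k ∧ dx_i ∧ dx_j.
Expand each term, using dx_k ∧ dx_i ∧ dx_j = sgn(permutation) dx_{(a)} ∧ dx_{(b)} ∧ dx_{(c)} with (a < b < c) sorted:
  d(y*(w + 3*z)) includes (∂/∂y)(y*(w + 3*z)) dy = (w + 3*z) dy, which multiplied by dx ∧ dz gives (-w - 3*z) dx ∧ dy ∧ dz
  d(y*(w + 3*z)) includes (∂/∂w)(y*(w + 3*z)) dw = (y) dw, which multiplied by dx ∧ dz gives (y) dx ∧ dz ∧ dw
  d(-2*w*x - 2*x*y + 3*z^2) includes (∂/∂y)(-2*w*x - 2*x*y + 3*z^2) dy = (-2*x) dy, which multiplied by dx ∧ dw gives (2*x) dx ∧ dy ∧ dw
  d(-2*w*x - 2*x*y + 3*z^2) includes (∂/∂z)(-2*w*x - 2*x*y + 3*z^2) dz = (6*z) dz, which multiplied by dx ∧ dw gives (-6*z) dx ∧ dz ∧ dw
  d(-2*w - x*y) includes (∂/∂x)(-2*w - x*y) dx = (-y) dx, which multiplied by dy ∧ dz gives (-y) dx ∧ dy ∧ dz
  d(-2*w - x*y) includes (∂/∂w)(-2*w - x*y) dw = (-2) dw, which multiplied by dy ∧ dz gives (-2) dy ∧ dz ∧ dw
  d(y*z) includes (∂/∂y)(y*z) dy = (z) dy, which multiplied by dz ∧ dw gives (z) dy ∧ dz ∧ dw
Collecting like 3-forms: d(omega) = (-w - y - 3*z) dx ∧ dy ∧ dz + (y - 6*z) dx ∧ dz ∧ dw + (2*x) dx ∧ dy ∧ dw + (z - 2) dy ∧ dz ∧ dw.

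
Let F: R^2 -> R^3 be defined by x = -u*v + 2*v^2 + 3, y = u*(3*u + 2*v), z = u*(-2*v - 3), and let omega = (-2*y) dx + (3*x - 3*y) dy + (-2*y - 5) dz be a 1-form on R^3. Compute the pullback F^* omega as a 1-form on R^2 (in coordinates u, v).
F^* omega = (-54*u^3 - 54*u^2*v + 18*u^2 + 30*u*v^2 + 12*u*v + 54*u + 12*v^3 + 28*v + 15) du + (2*u*(-15*u*v - 2*v^2 + 14)) dv

Using F^*(f dg) = (f ∘ F) d(g ∘ F), substitute each coordinate x_i by F_i(u, v) in f_i, and replace dx_i by d F_i = (∂F_i/∂u) du + (∂F_i/∂v) dv.
  For the x component: f_1(F) = 2*u*(-3*u - 2*v); d F_1 = (-v) du + (-u + 4*v) dv
  For the y component: f_2(F) = -9*u^2 - 9*u*v + 6*v^2 + 9; d F_2 = (6*u + 2*v) du + (2*u) dv
  For the z component: f_3(F) = -6*u^2 - 4*u*v - 5; d F_3 = (-2*v - 3) du + (-2*u) dv
Combining and collecting du, dv coefficients:
  coeff of du: -54*u^3 - 54*u^2*v + 18*u^2 + 30*u*v^2 + 12*u*v + 54*u + 12*v^3 + 28*v + 15
  coeff of dv: 2*u*(-15*u*v - 2*v^2 + 14)
F^* omega = (-54*u^3 - 54*u^2*v + 18*u^2 + 30*u*v^2 + 12*u*v + 54*u + 12*v^3 + 28*v + 15) du + (2*u*(-15*u*v - 2*v^2 + 14)) dv.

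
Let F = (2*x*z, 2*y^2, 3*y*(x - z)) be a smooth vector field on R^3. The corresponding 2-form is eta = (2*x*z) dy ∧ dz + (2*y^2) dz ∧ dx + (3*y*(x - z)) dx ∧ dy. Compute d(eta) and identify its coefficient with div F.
d(eta) = (y + 2*z) dx ∧ dy ∧ dz; div F = y + 2*z

For a 2-form in R^3 of the form above, applying d gives a 3-form with coefficient ∂P/∂x + ∂Q/∂y + ∂R/∂z:
  ∂P/∂x = 2*z
  ∂Q/∂y = 4*y
  ∂R/∂z = -3*y
Sum = y + 2*z, which is exactly div F.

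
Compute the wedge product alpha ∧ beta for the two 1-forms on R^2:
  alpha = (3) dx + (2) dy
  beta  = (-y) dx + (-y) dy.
alpha ∧ beta = (-y) dx ∧ dy

Distribute the wedge, using dx_i ∧ dx_j = -dx_j ∧ dx_i and dx_i ∧ dx_i = 0. For each pair (i, j) with i < j, the coefficient of dx_i ∧ dx_j in alpha ∧ beta is (alpha_i * beta_j - alpha_j * beta_i). Collecting: alpha ∧ beta = (-y) dx ∧ dy.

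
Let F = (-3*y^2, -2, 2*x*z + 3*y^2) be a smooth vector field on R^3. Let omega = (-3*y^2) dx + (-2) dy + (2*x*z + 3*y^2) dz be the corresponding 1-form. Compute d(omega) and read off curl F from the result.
d(omega) = (6*y) dy ∧ dz + (-2*z) dz ∧ dx + (6*y) dx ∧ dy; curl F = (6*y, -2*z, 6*y)

d omega = sum_{i<j} (∂f_j/∂x_i - ∂f_i/∂x_j) dx_i ∧ dx_j. Under the identification (dy ∧ dz, dz ∧ dx, dx ∧ dy) ↔ (e_x, e_y, e_z), the coefficients are exactly the components of curl F. Compute:
  ∂R/∂y - ∂Q/∂z = (6*y) - (0) = 6*y
  ∂P/∂z - ∂R/∂x = (0) - (2*z) = -2*z
  ∂Q/∂x - ∂P/∂y = (0) - (-6*y) = 6*y.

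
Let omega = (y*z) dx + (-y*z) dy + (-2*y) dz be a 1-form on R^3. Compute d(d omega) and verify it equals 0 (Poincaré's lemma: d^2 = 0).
d(d omega) = 0

Step 1: d omega = sum_{i<j} (∂f_j/∂x_i - ∂f_i/∂x_j) dx_i ∧ dx_j:
  coeff of dx ∧ dy: -z
  coeff of dx ∧ dz: -y
  coeff of dy ∧ dz: y - 2
Step 2: Apply d again to each 2-form coefficient. The only possible 3-form in R^3 is dx ∧ dy ∧ dz, with coefficient
  ∂(coeff of dy∧dz)/∂x - ∂(coeff of dx∧dz)/∂y + ∂(coeff of dx∧dy)/∂z
  = ∂/∂x (y - 2) - ∂/∂y (-y) + ∂/∂z (-z).
Each of these terms simplifies to sums of mixed partials that cancel in pairs. The result is 0 (by equality of mixed partials for smooth functions — Schwarz / Clairaut).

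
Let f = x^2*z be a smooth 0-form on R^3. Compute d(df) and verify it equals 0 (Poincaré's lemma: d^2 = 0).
d(df) = 0

Step 1: df = sum_i (∂f/∂x_i) dx_i = (2*x*z) dx + (0) dy + (x^2) dz.
Step 2: Apply d again. Using the 1-form formula, the coefficient of dx ∧ dy in d(df) is ∂^2 f/∂x ∂y - ∂^2 f/∂y ∂x = (0) - (0) = 0 (equality of mixed partials for smooth f).
Similarly for dx ∧ dz and dy ∧ dz — all coefficients vanish. So d(df) = 0.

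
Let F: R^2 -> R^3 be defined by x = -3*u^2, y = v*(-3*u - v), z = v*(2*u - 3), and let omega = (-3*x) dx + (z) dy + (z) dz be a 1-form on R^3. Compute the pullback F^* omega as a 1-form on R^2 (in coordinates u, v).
F^* omega = (-54*u^3 - 2*u*v^2 + 3*v^2) du + (v*(-2*u^2 - 4*u*v - 3*u + 6*v + 9)) dv

Using F^*(f dg) = (f ∘ F) d(g ∘ F), substitute each coordinate x_i by F_i(u, v) in f_i, and replace dx_i by d F_i = (∂F_i/∂u) du + (∂F_i/∂v) dv.
  For the x component: f_1(F) = 9*u^2; d F_1 = (-6*u) du + (0) dv
  For the y component: f_2(F) = v*(2*u - 3); d F_2 = (-3*v) du + (-3*u - 2*v) dv
  For the z component: f_3(F) = v*(2*u - 3); d F_3 = (2*v) du + (2*u - 3) dv
Combining and collecting du, dv coefficients:
  coeff of du: -54*u^3 - 2*u*v^2 + 3*v^2
  coeff of dv: v*(-2*u^2 - 4*u*v - 3*u + 6*v + 9)
F^* omega = (-54*u^3 - 2*u*v^2 + 3*v^2) du + (v*(-2*u^2 - 4*u*v - 3*u + 6*v + 9)) dv.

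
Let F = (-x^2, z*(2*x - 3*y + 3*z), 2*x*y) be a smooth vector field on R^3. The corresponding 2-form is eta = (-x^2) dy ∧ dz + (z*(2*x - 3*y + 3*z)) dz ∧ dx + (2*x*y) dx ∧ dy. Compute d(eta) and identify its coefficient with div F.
d(eta) = (-2*x - 3*z) dx ∧ dy ∧ dz; div F = -2*x - 3*z

For a 2-form in R^3 of the form above, applying d gives a 3-form with coefficient ∂P/∂x + ∂Q/∂y + ∂R/∂z:
  ∂P/∂x = -2*x
  ∂Q/∂y = -3*z
  ∂R/∂z = 0
Sum = -2*x - 3*z, which is exactly div F.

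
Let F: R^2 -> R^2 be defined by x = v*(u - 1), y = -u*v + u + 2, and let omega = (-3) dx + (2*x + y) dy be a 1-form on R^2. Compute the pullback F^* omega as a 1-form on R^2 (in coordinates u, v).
F^* omega = (-u*v^2 + u + 2*v^2 - 7*v + 2) du + (-u^2*v - u^2 + 2*u*v - 5*u + 3) dv

Using F^*(f dg) = (f ∘ F) d(g ∘ F), substitute each coordinate x_i by F_i(u, v) in f_i, and replace dx_i by d F_i = (∂F_i/∂u) du + (∂F_i/∂v) dv.
  For the x component: f_1(F) = -3; d F_1 = (v) du + (u - 1) dv
  For the y component: f_2(F) = u*v + u - 2*v + 2; d F_2 = (1 - v) du + (-u) dv
Combining and collecting du, dv coefficients:
  coeff of du: -u*v^2 + u + 2*v^2 - 7*v + 2
  coeff of dv: -u^2*v - u^2 + 2*u*v - 5*u + 3
F^* omega = (-u*v^2 + u + 2*v^2 - 7*v + 2) du + (-u^2*v - u^2 + 2*u*v - 5*u + 3) dv.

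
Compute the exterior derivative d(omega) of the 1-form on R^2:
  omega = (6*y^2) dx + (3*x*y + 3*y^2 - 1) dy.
d(omega) = (-9*y) dx ∧ dy

For a 1-form omega = sum_i f_i dx_i, the exterior derivative is
  d(omega) = sum_{i < j} (∂f_j/∂x_i - ∂f_i/∂x_j) dx_i ∧ dx_j.
  coefficient of dx ∧ dy: ∂f_2/∂x - ∂f_1/∂y = ∂(3*x*y + 3*y^2 - 1)/∂x - ∂(6*y^2)/∂y = -9*y
Assembling: d(omega) = (-9*y) dx ∧ dy.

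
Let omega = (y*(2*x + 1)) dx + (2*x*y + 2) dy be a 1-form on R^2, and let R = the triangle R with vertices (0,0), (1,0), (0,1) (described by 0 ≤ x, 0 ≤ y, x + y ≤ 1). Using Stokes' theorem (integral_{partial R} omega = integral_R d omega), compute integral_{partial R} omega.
integral_(partial R) omega = -1/2

Stokes: integral_partial_R omega = integral_R d omega with d omega = (∂Q/∂x - ∂P/∂y) dx ∧ dy.
  ∂Q/∂x = 2*y
  ∂P/∂y = 2*x + 1
  integrand = ∂Q/∂x - ∂P/∂y = -2*x + 2*y - 1.
Integrating over R: integral_0^1 integral_0^{1-x} (-2*x + 2*y - 1) dy dx = -1/2.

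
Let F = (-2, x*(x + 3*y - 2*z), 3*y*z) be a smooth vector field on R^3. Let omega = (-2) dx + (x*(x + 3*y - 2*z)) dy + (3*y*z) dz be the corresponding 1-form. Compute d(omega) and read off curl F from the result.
d(omega) = (2*x + 3*z) dy ∧ dz + (0) dz ∧ dx + (2*x + 3*y - 2*z) dx ∧ dy; curl F = (2*x + 3*z, 0, 2*x + 3*y - 2*z)

d omega = sum_{i<j} (∂f_j/∂x_i - ∂f_i/∂x_j) dx_i ∧ dx_j. Under the identification (dy ∧ dz, dz ∧ dx, dx ∧ dy) ↔ (e_x, e_y, e_z), the coefficients are exactly the components of curl F. Compute:
  ∂R/∂y - ∂Q/∂z = (3*z) - (-2*x) = 2*x + 3*z
  ∂P/∂z - ∂R/∂x = (0) - (0) = 0
  ∂Q/∂x - ∂P/∂y = (2*x + 3*y - 2*z) - (0) = 2*x + 3*y - 2*z.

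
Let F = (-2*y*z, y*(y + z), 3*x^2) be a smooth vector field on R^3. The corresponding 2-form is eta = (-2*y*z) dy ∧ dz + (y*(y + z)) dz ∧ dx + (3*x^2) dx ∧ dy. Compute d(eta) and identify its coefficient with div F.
d(eta) = (2*y + z) dx ∧ dy ∧ dz; div F = 2*y + z

For a 2-form in R^3 of the form above, applying d gives a 3-form with coefficient ∂P/∂x + ∂Q/∂y + ∂R/∂z:
  ∂P/∂x = 0
  ∂Q/∂y = 2*y + z
  ∂R/∂z = 0
Sum = 2*y + z, which is exactly div F.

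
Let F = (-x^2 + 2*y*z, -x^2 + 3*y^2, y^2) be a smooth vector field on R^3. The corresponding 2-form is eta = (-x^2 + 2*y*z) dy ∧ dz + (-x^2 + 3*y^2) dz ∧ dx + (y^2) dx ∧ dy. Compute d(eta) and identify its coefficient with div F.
d(eta) = (-2*x + 6*y) dx ∧ dy ∧ dz; div F = -2*x + 6*y

For a 2-form in R^3 of the form above, applying d gives a 3-form with coefficient ∂P/∂x + ∂Q/∂y + ∂R/∂z:
  ∂P/∂x = -2*x
  ∂Q/∂y = 6*y
  ∂R/∂z = 0
Sum = -2*x + 6*y, which is exactly div F.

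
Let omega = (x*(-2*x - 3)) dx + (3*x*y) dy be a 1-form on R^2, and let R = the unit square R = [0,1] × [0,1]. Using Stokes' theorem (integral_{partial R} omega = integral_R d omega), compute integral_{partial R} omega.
integral_(partial R) omega = 3/2

Stokes: integral_partial_R omega = integral_R d omega with d omega = (∂Q/∂x - ∂P/∂y) dx ∧ dy.
  ∂Q/∂x = 3*y
  ∂P/∂y = 0
  integrand = ∂Q/∂x - ∂P/∂y = 3*y.
Integrating over R: integral_0^1 integral_0^1 (3*y) dx dy = 3/2.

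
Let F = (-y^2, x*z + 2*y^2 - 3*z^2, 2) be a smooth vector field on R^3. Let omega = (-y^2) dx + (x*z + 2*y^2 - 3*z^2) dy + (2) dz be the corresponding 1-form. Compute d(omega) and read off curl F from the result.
d(omega) = (-x + 6*z) dy ∧ dz + (0) dz ∧ dx + (2*y + z) dx ∧ dy; curl F = (-x + 6*z, 0, 2*y + z)

d omega = sum_{i<j} (∂f_j/∂x_i - ∂f_i/∂x_j) dx_i ∧ dx_j. Under the identification (dy ∧ dz, dz ∧ dx, dx ∧ dy) ↔ (e_x, e_y, e_z), the coefficients are exactly the components of curl F. Compute:
  ∂R/∂y - ∂Q/∂z = (0) - (x - 6*z) = -x + 6*z
  ∂P/∂z - ∂R/∂x = (0) - (0) = 0
  ∂Q/∂x - ∂P/∂y = (z) - (-2*y) = 2*y + z.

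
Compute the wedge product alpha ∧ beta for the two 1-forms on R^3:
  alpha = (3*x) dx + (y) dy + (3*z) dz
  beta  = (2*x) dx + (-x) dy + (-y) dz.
alpha ∧ beta = (-x*(3*x + 2*y)) dx ∧ dy + (-3*x*(y + 2*z)) dx ∧ dz + (3*x*z - y^2) dy ∧ dz

Distribute the wedge, using dx_i ∧ dx_j = -dx_j ∧ dx_i and dx_i ∧ dx_i = 0. For each pair (i, j) with i < j, the coefficient of dx_i ∧ dx_j in alpha ∧ beta is (alpha_i * beta_j - alpha_j * beta_i). Collecting: alpha ∧ beta = (-x*(3*x + 2*y)) dx ∧ dy + (-3*x*(y + 2*z)) dx ∧ dz + (3*x*z - y^2) dy ∧ dz.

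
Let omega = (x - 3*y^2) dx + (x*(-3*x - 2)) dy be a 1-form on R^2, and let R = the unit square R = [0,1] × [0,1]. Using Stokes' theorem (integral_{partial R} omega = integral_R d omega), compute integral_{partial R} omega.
integral_(partial R) omega = -2

Stokes: integral_partial_R omega = integral_R d omega with d omega = (∂Q/∂x - ∂P/∂y) dx ∧ dy.
  ∂Q/∂x = -6*x - 2
  ∂P/∂y = -6*y
  integrand = ∂Q/∂x - ∂P/∂y = -6*x + 6*y - 2.
Integrating over R: integral_0^1 integral_0^1 (-6*x + 6*y - 2) dx dy = -2.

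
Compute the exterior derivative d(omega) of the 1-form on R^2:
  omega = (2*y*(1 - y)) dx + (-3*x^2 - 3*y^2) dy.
d(omega) = (-6*x + 4*y - 2) dx ∧ dy

For a 1-form omega = sum_i f_i dx_i, the exterior derivative is
  d(omega) = sum_{i < j} (∂f_j/∂x_i - ∂f_i/∂x_j) dx_i ∧ dx_j.
  coefficient of dx ∧ dy: ∂f_2/∂x - ∂f_1/∂y = ∂(-3*x^2 - 3*y^2)/∂x - ∂(2*y*(1 - y))/∂y = -6*x + 4*y - 2
Assembling: d(omega) = (-6*x + 4*y - 2) dx ∧ dy.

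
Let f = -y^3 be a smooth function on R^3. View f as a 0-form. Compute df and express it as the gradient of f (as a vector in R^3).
df = (0) dx + (-3*y^2) dy + (0) dz; grad f = (0, -3*y^2, 0)

For a 0-form f, d f = (∂f/∂x) dx + (∂f/∂y) dy + (∂f/∂z) dz. The components of the vector representation are exactly the entries of grad f in Cartesian coordinates:
  ∂f/∂x = 0
  ∂f/∂y = -3*y^2
  ∂f/∂z = 0.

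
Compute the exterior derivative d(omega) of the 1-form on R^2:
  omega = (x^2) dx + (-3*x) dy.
d(omega) = (-3) dx ∧ dy

For a 1-form omega = sum_i f_i dx_i, the exterior derivative is
  d(omega) = sum_{i < j} (∂f_j/∂x_i - ∂f_i/∂x_j) dx_i ∧ dx_j.
  coefficient of dx ∧ dy: ∂f_2/∂x - ∂f_1/∂y = ∂(-3*x)/∂x - ∂(x^2)/∂y = -3
Assembling: d(omega) = (-3) dx ∧ dy.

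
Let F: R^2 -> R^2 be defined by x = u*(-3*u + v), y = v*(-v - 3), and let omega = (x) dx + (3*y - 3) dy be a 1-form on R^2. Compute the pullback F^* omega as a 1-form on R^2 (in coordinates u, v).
F^* omega = (u*(18*u^2 - 9*u*v + v^2)) du + (-3*u^3 + u^2*v + 6*v^3 + 27*v^2 + 33*v + 9) dv

Using F^*(f dg) = (f ∘ F) d(g ∘ F), substitute each coordinate x_i by F_i(u, v) in f_i, and replace dx_i by d F_i = (∂F_i/∂u) du + (∂F_i/∂v) dv.
  For the x component: f_1(F) = u*(-3*u + v); d F_1 = (-6*u + v) du + (u) dv
  For the y component: f_2(F) = -3*v^2 - 9*v - 3; d F_2 = (0) du + (-2*v - 3) dv
Combining and collecting du, dv coefficients:
  coeff of du: u*(18*u^2 - 9*u*v + v^2)
  coeff of dv: -3*u^3 + u^2*v + 6*v^3 + 27*v^2 + 33*v + 9
F^* omega = (u*(18*u^2 - 9*u*v + v^2)) du + (-3*u^3 + u^2*v + 6*v^3 + 27*v^2 + 33*v + 9) dv.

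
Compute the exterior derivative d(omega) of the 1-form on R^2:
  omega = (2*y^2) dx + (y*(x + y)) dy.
d(omega) = (-3*y) dx ∧ dy

For a 1-form omega = sum_i f_i dx_i, the exterior derivative is
  d(omega) = sum_{i < j} (∂f_j/∂x_i - ∂f_i/∂x_j) dx_i ∧ dx_j.
  coefficient of dx ∧ dy: ∂f_2/∂x - ∂f_1/∂y = ∂(y*(x + y))/∂x - ∂(2*y^2)/∂y = -3*y
Assembling: d(omega) = (-3*y) dx ∧ dy.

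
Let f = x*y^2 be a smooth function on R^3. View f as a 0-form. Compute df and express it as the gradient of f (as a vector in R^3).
df = (y^2) dx + (2*x*y) dy + (0) dz; grad f = (y^2, 2*x*y, 0)

For a 0-form f, d f = (∂f/∂x) dx + (∂f/∂y) dy + (∂f/∂z) dz. The components of the vector representation are exactly the entries of grad f in Cartesian coordinates:
  ∂f/∂x = y^2
  ∂f/∂y = 2*x*y
  ∂f/∂z = 0.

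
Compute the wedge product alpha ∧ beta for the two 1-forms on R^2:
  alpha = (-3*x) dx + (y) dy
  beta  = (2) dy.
alpha ∧ beta = (-6*x) dx ∧ dy

Distribute the wedge, using dx_i ∧ dx_j = -dx_j ∧ dx_i and dx_i ∧ dx_i = 0. For each pair (i, j) with i < j, the coefficient of dx_i ∧ dx_j in alpha ∧ beta is (alpha_i * beta_j - alpha_j * beta_i). Collecting: alpha ∧ beta = (-6*x) dx ∧ dy.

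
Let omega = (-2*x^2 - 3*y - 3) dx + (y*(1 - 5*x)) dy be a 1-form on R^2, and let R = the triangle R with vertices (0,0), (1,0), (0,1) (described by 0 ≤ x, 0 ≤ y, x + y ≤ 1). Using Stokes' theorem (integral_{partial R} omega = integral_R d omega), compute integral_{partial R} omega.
integral_(partial R) omega = 2/3

Stokes: integral_partial_R omega = integral_R d omega with d omega = (∂Q/∂x - ∂P/∂y) dx ∧ dy.
  ∂Q/∂x = -5*y
  ∂P/∂y = -3
  integrand = ∂Q/∂x - ∂P/∂y = 3 - 5*y.
Integrating over R: integral_0^1 integral_0^{1-x} (3 - 5*y) dy dx = 2/3.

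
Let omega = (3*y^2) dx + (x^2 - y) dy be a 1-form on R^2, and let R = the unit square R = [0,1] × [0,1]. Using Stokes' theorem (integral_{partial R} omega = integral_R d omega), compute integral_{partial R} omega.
integral_(partial R) omega = -2

Stokes: integral_partial_R omega = integral_R d omega with d omega = (∂Q/∂x - ∂P/∂y) dx ∧ dy.
  ∂Q/∂x = 2*x
  ∂P/∂y = 6*y
  integrand = ∂Q/∂x - ∂P/∂y = 2*x - 6*y.
Integrating over R: integral_0^1 integral_0^1 (2*x - 6*y) dx dy = -2.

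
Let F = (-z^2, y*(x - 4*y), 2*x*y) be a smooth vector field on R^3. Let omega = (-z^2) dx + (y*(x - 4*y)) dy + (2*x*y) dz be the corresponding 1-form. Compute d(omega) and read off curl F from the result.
d(omega) = (2*x) dy ∧ dz + (-2*y - 2*z) dz ∧ dx + (y) dx ∧ dy; curl F = (2*x, -2*y - 2*z, y)

d omega = sum_{i<j} (∂f_j/∂x_i - ∂f_i/∂x_j) dx_i ∧ dx_j. Under the identification (dy ∧ dz, dz ∧ dx, dx ∧ dy) ↔ (e_x, e_y, e_z), the coefficients are exactly the components of curl F. Compute:
  ∂R/∂y - ∂Q/∂z = (2*x) - (0) = 2*x
  ∂P/∂z - ∂R/∂x = (-2*z) - (2*y) = -2*y - 2*z
  ∂Q/∂x - ∂P/∂y = (y) - (0) = y.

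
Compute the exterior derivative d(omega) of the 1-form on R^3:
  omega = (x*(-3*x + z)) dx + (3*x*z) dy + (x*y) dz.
d(omega) = (3*z) dx ∧ dy + (-x + y) dx ∧ dz + (-2*x) dy ∧ dz

For a 1-form omega = sum_i f_i dx_i, the exterior derivative is
  d(omega) = sum_{i < j} (∂f_j/∂x_i - ∂f_i/∂x_j) dx_i ∧ dx_j.
  coefficient of dx ∧ dy: ∂f_2/∂x - ∂f_1/∂y = ∂(3*x*z)/∂x - ∂(x*(-3*x + z))/∂y = 3*z
  coefficient of dx ∧ dz: ∂f_3/∂x - ∂f_1/∂z = ∂(x*y)/∂x - ∂(x*(-3*x + z))/∂z = -x + y
  coefficient of dy ∧ dz: ∂f_3/∂y - ∂f_2/∂z = ∂(x*y)/∂y - ∂(3*x*z)/∂z = -2*x
Assembling: d(omega) = (3*z) dx ∧ dy + (-x + y) dx ∧ dz + (-2*x) dy ∧ dz.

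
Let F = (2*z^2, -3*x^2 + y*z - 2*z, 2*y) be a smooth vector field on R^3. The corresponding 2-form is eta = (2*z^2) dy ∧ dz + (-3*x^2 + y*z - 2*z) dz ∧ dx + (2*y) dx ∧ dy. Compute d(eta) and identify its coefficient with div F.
d(eta) = (z) dx ∧ dy ∧ dz; div F = z

For a 2-form in R^3 of the form above, applying d gives a 3-form with coefficient ∂P/∂x + ∂Q/∂y + ∂R/∂z:
  ∂P/∂x = 0
  ∂Q/∂y = z
  ∂R/∂z = 0
Sum = z, which is exactly div F.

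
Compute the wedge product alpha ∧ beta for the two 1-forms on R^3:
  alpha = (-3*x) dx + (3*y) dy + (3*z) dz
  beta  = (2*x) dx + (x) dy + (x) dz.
alpha ∧ beta = (-3*x*(x + 2*y)) dx ∧ dy + (-3*x*(x + 2*z)) dx ∧ dz + (3*x*(y - z)) dy ∧ dz

Distribute the wedge, using dx_i ∧ dx_j = -dx_j ∧ dx_i and dx_i ∧ dx_i = 0. For each pair (i, j) with i < j, the coefficient of dx_i ∧ dx_j in alpha ∧ beta is (alpha_i * beta_j - alpha_j * beta_i). Collecting: alpha ∧ beta = (-3*x*(x + 2*y)) dx ∧ dy + (-3*x*(x + 2*z)) dx ∧ dz + (3*x*(y - z)) dy ∧ dz.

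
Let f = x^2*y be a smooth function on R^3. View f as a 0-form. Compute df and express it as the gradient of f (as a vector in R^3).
df = (2*x*y) dx + (x^2) dy + (0) dz; grad f = (2*x*y, x^2, 0)

For a 0-form f, d f = (∂f/∂x) dx + (∂f/∂y) dy + (∂f/∂z) dz. The components of the vector representation are exactly the entries of grad f in Cartesian coordinates:
  ∂f/∂x = 2*x*y
  ∂f/∂y = x^2
  ∂f/∂z = 0.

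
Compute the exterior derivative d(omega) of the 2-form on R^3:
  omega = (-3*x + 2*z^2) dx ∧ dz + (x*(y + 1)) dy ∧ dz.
d(omega) = (y + 1) dx ∧ dy ∧ dz

For a 2-form omega = sum_{i<j} g_{ij} dx_i ∧ dx_j, the exterior derivative is
  d(omega) = sum_{i<j} d(g_{ij}) ∧ dx_i ∧ dx_j = sum_{i<j, k} (∂g_{ij}/∂x_k) dx_k ∧ dx_i ∧ dx_j.
Expand each term, using dx_k ∧ dx_i ∧ dx_j = sgn(permutation) dx_{(a)} ∧ dx_{(b)} ∧ dx_{(c)} with (a < b < c) sorted:
  d(x*(y + 1)) includes (∂/∂x)(x*(y + 1)) dx = (y + 1) dx, which multiplied by dy ∧ dz gives (y + 1) dx ∧ dy ∧ dz
Collecting like 3-forms: d(omega) = (y + 1) dx ∧ dy ∧ dz.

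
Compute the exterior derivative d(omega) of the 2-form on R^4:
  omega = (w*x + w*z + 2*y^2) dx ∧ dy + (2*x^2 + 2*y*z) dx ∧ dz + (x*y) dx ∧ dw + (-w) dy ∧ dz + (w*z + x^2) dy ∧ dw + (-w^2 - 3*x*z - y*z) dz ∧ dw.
d(omega) = (w - 2*z) dx ∧ dy ∧ dz + (2*x + z) dx ∧ dy ∧ dw + (-w - z - 1) dy ∧ dz ∧ dw + (-3*z) dx ∧ dz ∧ dw

For a 2-form omega = sum_{i<j} g_{ij} dx_i ∧ dx_j, the exterior derivative is
  d(omega) = sum_{i<j} d(g_{ij}) ∧ dx_i ∧ dx_j = sum_{i<j, k} (∂g_{ij}/∂x_k) dx_k ∧ dx_i ∧ dx_j.
Expand each term, using dx_k ∧ dx_i ∧ dx_j = sgn(permutation) dx_{(a)} ∧ dx_{(b)} ∧ dx_{(c)} with (a < b < c) sorted:
  d(w*x + w*z + 2*y^2) includes (∂/∂z)(w*x + w*z + 2*y^2) dz = (w) dz, which multiplied by dx ∧ dy gives (w) dx ∧ dy ∧ dz
  d(w*x + w*z + 2*y^2) includes (∂/∂w)(w*x + w*z + 2*y^2) dw = (x + z) dw, which multiplied by dx ∧ dy gives (x + z) dx ∧ dy ∧ dw
  d(2*x^2 + 2*y*z) includes (∂/∂y)(2*x^2 + 2*y*z) dy = (2*z) dy, which multiplied by dx ∧ dz gives (-2*z) dx ∧ dy ∧ dz
  d(x*y) includes (∂/∂y)(x*y) dy = (x) dy, which multiplied by dx ∧ dw gives (-x) dx ∧ dy ∧ dw
  d(-w) includes (∂/∂w)(-w) dw = (-1) dw, which multiplied by dy ∧ dz gives (-1) dy ∧ dz ∧ dw
  d(w*z + x^2) includes (∂/∂x)(w*z + x^2) dx = (2*x) dx, which multiplied by dy ∧ dw gives (2*x) dx ∧ dy ∧ dw
  d(w*z + x^2) includes (∂/∂z)(w*z + x^2) dz = (w) dz, which multiplied by dy ∧ dw gives (-w) dy ∧ dz ∧ dw
  d(-w^2 - 3*x*z - y*z) includes (∂/∂x)(-w^2 - 3*x*z - y*z) dx = (-3*z) dx, which multiplied by dz ∧ dw gives (-3*z) dx ∧ dz ∧ dw
  d(-w^2 - 3*x*z - y*z) includes (∂/∂y)(-w^2 - 3*x*z - y*z) dy = (-z) dy, which multiplied by dz ∧ dw gives (-z) dy ∧ dz ∧ dw
Collecting like 3-forms: d(omega) = (w - 2*z) dx ∧ dy ∧ dz + (2*x + z) dx ∧ dy ∧ dw + (-w - z - 1) dy ∧ dz ∧ dw + (-3*z) dx ∧ dz ∧ dw.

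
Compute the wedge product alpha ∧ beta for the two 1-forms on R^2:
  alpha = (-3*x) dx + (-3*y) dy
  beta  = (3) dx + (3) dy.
alpha ∧ beta = (-9*x + 9*y) dx ∧ dy

Distribute the wedge, using dx_i ∧ dx_j = -dx_j ∧ dx_i and dx_i ∧ dx_i = 0. For each pair (i, j) with i < j, the coefficient of dx_i ∧ dx_j in alpha ∧ beta is (alpha_i * beta_j - alpha_j * beta_i). Collecting: alpha ∧ beta = (-9*x + 9*y) dx ∧ dy.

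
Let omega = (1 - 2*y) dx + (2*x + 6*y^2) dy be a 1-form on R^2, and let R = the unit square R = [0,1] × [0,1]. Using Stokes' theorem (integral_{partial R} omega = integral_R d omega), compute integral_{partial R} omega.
integral_(partial R) omega = 4

Stokes: integral_partial_R omega = integral_R d omega with d omega = (∂Q/∂x - ∂P/∂y) dx ∧ dy.
  ∂Q/∂x = 2
  ∂P/∂y = -2
  integrand = ∂Q/∂x - ∂P/∂y = 4.
Integrating over R: integral_0^1 integral_0^1 (4) dx dy = 4.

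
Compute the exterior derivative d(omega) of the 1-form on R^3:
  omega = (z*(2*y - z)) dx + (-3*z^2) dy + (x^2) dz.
d(omega) = (-2*z) dx ∧ dy + (2*x - 2*y + 2*z) dx ∧ dz + (6*z) dy ∧ dz

For a 1-form omega = sum_i f_i dx_i, the exterior derivative is
  d(omega) = sum_{i < j} (∂f_j/∂x_i - ∂f_i/∂x_j) dx_i ∧ dx_j.
  coefficient of dx ∧ dy: ∂f_2/∂x - ∂f_1/∂y = ∂(-3*z^2)/∂x - ∂(z*(2*y - z))/∂y = -2*z
  coefficient of dx ∧ dz: ∂f_3/∂x - ∂f_1/∂z = ∂(x^2)/∂x - ∂(z*(2*y - z))/∂z = 2*x - 2*y + 2*z
  coefficient of dy ∧ dz: ∂f_3/∂y - ∂f_2/∂z = ∂(x^2)/∂y - ∂(-3*z^2)/∂z = 6*z
Assembling: d(omega) = (-2*z) dx ∧ dy + (2*x - 2*y + 2*z) dx ∧ dz + (6*z) dy ∧ dz.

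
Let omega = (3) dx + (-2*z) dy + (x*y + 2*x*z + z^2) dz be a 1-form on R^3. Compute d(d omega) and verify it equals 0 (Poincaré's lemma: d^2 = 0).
d(d omega) = 0

Step 1: d omega = sum_{i<j} (∂f_j/∂x_i - ∂f_i/∂x_j) dx_i ∧ dx_j:
  coeff of dx ∧ dy: 0
  coeff of dx ∧ dz: y + 2*z
  coeff of dy ∧ dz: x + 2
Step 2: Apply d again to each 2-form coefficient. The only possible 3-form in R^3 is dx ∧ dy ∧ dz, with coefficient
  ∂(coeff of dy∧dz)/∂x - ∂(coeff of dx∧dz)/∂y + ∂(coeff of dx∧dy)/∂z
  = ∂/∂x (x + 2) - ∂/∂y (y + 2*z) + ∂/∂z (0).
Each of these terms simplifies to sums of mixed partials that cancel in pairs. The result is 0 (by equality of mixed partials for smooth functions — Schwarz / Clairaut).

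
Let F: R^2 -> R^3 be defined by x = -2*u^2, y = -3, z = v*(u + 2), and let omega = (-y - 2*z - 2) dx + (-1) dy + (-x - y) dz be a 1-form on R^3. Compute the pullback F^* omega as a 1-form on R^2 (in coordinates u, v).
F^* omega = (10*u^2*v + 16*u*v - 4*u + 3*v) du + (2*u^3 + 4*u^2 + 3*u + 6) dv

Using F^*(f dg) = (f ∘ F) d(g ∘ F), substitute each coordinate x_i by F_i(u, v) in f_i, and replace dx_i by d F_i = (∂F_i/∂u) du + (∂F_i/∂v) dv.
  For the x component: f_1(F) = -2*u*v - 4*v + 1; d F_1 = (-4*u) du + (0) dv
  For the y component: f_2(F) = -1; d F_2 = (0) du + (0) dv
  For the z component: f_3(F) = 2*u^2 + 3; d F_3 = (v) du + (u + 2) dv
Combining and collecting du, dv coefficients:
  coeff of du: 10*u^2*v + 16*u*v - 4*u + 3*v
  coeff of dv: 2*u^3 + 4*u^2 + 3*u + 6
F^* omega = (10*u^2*v + 16*u*v - 4*u + 3*v) du + (2*u^3 + 4*u^2 + 3*u + 6) dv.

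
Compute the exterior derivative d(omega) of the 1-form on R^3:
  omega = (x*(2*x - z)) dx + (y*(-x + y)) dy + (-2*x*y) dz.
d(omega) = (-y) dx ∧ dy + (x - 2*y) dx ∧ dz + (-2*x) dy ∧ dz

For a 1-form omega = sum_i f_i dx_i, the exterior derivative is
  d(omega) = sum_{i < j} (∂f_j/∂x_i - ∂f_i/∂x_j) dx_i ∧ dx_j.
  coefficient of dx ∧ dy: ∂f_2/∂x - ∂f_1/∂y = ∂(y*(-x + y))/∂x - ∂(x*(2*x - z))/∂y = -y
  coefficient of dx ∧ dz: ∂f_3/∂x - ∂f_1/∂z = ∂(-2*x*y)/∂x - ∂(x*(2*x - z))/∂z = x - 2*y
  coefficient of dy ∧ dz: ∂f_3/∂y - ∂f_2/∂z = ∂(-2*x*y)/∂y - ∂(y*(-x + y))/∂z = -2*x
Assembling: d(omega) = (-y) dx ∧ dy + (x - 2*y) dx ∧ dz + (-2*x) dy ∧ dz.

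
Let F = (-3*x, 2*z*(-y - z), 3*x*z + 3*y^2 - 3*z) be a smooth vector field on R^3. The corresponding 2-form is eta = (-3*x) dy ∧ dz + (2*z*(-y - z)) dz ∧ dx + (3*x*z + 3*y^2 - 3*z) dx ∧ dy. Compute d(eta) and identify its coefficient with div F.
d(eta) = (3*x - 2*z - 6) dx ∧ dy ∧ dz; div F = 3*x - 2*z - 6

For a 2-form in R^3 of the form above, applying d gives a 3-form with coefficient ∂P/∂x + ∂Q/∂y + ∂R/∂z:
  ∂P/∂x = -3
  ∂Q/∂y = -2*z
  ∂R/∂z = 3*x - 3
Sum = 3*x - 2*z - 6, which is exactly div F.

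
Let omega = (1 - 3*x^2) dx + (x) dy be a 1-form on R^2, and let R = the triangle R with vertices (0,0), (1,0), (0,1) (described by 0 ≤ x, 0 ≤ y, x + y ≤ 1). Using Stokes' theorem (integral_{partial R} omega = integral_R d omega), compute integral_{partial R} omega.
integral_(partial R) omega = 1/2

Stokes: integral_partial_R omega = integral_R d omega with d omega = (∂Q/∂x - ∂P/∂y) dx ∧ dy.
  ∂Q/∂x = 1
  ∂P/∂y = 0
  integrand = ∂Q/∂x - ∂P/∂y = 1.
Integrating over R: integral_0^1 integral_0^{1-x} (1) dy dx = 1/2.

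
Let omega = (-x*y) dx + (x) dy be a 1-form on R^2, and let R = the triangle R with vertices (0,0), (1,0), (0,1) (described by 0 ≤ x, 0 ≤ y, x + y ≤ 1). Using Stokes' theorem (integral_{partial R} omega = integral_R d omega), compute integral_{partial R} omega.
integral_(partial R) omega = 2/3

Stokes: integral_partial_R omega = integral_R d omega with d omega = (∂Q/∂x - ∂P/∂y) dx ∧ dy.
  ∂Q/∂x = 1
  ∂P/∂y = -x
  integrand = ∂Q/∂x - ∂P/∂y = x + 1.
Integrating over R: integral_0^1 integral_0^{1-x} (x + 1) dy dx = 2/3.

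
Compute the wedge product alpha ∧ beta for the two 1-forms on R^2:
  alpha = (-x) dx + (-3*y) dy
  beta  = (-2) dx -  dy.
alpha ∧ beta = (x - 6*y) dx ∧ dy

Distribute the wedge, using dx_i ∧ dx_j = -dx_j ∧ dx_i and dx_i ∧ dx_i = 0. For each pair (i, j) with i < j, the coefficient of dx_i ∧ dx_j in alpha ∧ beta is (alpha_i * beta_j - alpha_j * beta_i). Collecting: alpha ∧ beta = (x - 6*y) dx ∧ dy.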